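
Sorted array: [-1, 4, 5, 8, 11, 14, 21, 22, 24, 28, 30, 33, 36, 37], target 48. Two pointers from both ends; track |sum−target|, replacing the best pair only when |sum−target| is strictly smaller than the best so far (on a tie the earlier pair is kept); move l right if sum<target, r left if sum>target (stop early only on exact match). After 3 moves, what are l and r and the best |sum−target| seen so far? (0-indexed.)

l=3, r=13, best |Δ|=6

[0,13] -1+37=36 d=12 * → l++
[1,13] 4+37=41 d=7 * → l++
[2,13] 5+37=42 d=6 * → l++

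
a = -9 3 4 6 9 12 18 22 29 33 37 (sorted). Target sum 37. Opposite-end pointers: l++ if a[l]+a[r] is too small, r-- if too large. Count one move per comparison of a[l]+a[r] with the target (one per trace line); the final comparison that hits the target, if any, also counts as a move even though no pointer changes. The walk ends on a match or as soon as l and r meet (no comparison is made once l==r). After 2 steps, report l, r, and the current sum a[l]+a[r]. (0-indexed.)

l=0 r=10: -9+37=28 <37, l++
l=1 r=10: 3+37=40 >37, r--

l=1, r=9, sum=36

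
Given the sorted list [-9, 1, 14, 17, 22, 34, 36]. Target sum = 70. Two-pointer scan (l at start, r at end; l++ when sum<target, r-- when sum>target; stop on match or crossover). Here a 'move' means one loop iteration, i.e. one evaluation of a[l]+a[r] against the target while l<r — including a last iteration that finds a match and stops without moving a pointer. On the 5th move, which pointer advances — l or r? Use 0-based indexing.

l

[0,6] -9+36=27 <70 → l++
[1,6] 1+36=37 <70 → l++
[2,6] 14+36=50 <70 → l++
[3,6] 17+36=53 <70 → l++
[4,6] 22+36=58 <70 → l++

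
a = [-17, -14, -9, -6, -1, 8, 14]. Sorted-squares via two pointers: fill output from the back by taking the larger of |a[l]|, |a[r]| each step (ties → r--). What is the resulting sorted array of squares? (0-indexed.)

[0,6] |-17|>|14| out[6]=289 → l++
[1,6] |-14|<=|14| out[5]=196 → r--
[1,5] |-14|>|8| out[4]=196 → l++
[2,5] |-9|>|8| out[3]=81 → l++
[3,5] |-6|<=|8| out[2]=64 → r--
[3,4] |-6|>|-1| out[1]=36 → l++
[4,4] |-1|<=|-1| out[0]=1 → r--

[1, 36, 64, 81, 196, 196, 289]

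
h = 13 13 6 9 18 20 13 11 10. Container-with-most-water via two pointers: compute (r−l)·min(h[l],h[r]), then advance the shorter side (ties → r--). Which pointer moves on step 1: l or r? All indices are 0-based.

l=0 r=8: min(13,10)*8=80 best=80 *, r--

r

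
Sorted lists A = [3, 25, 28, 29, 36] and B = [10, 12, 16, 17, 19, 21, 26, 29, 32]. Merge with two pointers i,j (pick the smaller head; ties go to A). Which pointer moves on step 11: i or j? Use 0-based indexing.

i

[i=0,j=0] A[i]=3<=B[j]=10 take 3 → i++
[i=1,j=0] A[i]=25>B[j]=10 take 10 → j++
[i=1,j=1] A[i]=25>B[j]=12 take 12 → j++
[i=1,j=2] A[i]=25>B[j]=16 take 16 → j++
[i=1,j=3] A[i]=25>B[j]=17 take 17 → j++
[i=1,j=4] A[i]=25>B[j]=19 take 19 → j++
[i=1,j=5] A[i]=25>B[j]=21 take 21 → j++
[i=1,j=6] A[i]=25<=B[j]=26 take 25 → i++
[i=2,j=6] A[i]=28>B[j]=26 take 26 → j++
[i=2,j=7] A[i]=28<=B[j]=29 take 28 → i++
[i=3,j=7] A[i]=29<=B[j]=29 take 29 → i++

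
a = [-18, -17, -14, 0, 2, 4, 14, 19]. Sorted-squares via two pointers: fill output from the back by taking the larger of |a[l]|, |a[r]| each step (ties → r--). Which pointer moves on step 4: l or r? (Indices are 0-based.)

r

l=0 r=7: |-18|<=|19| out[7]=361, r--
l=0 r=6: |-18|>|14| out[6]=324, l++
l=1 r=6: |-17|>|14| out[5]=289, l++
l=2 r=6: |-14|<=|14| out[4]=196, r--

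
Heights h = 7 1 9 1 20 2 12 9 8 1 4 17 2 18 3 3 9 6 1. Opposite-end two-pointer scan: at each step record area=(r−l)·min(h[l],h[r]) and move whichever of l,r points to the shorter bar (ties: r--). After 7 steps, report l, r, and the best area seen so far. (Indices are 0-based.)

l=2, r=13, best area=126

l=0 r=18: min(7,1)*18=18 best=18 *, r--
l=0 r=17: min(7,6)*17=102 best=102 *, r--
l=0 r=16: min(7,9)*16=112 best=112 *, l++
l=1 r=16: min(1,9)*15=15 best=112, l++
l=2 r=16: min(9,9)*14=126 best=126 *, r--
l=2 r=15: min(9,3)*13=39 best=126, r--
l=2 r=14: min(9,3)*12=36 best=126, r--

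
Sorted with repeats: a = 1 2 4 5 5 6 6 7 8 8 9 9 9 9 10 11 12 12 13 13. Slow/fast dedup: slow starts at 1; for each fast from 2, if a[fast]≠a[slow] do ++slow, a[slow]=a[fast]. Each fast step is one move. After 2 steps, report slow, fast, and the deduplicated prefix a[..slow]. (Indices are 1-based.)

(s=1,f=2) a[fast]=2≠a[slow]=1 write a[2]=2 → slow++,fast++
(s=2,f=3) a[fast]=4≠a[slow]=2 write a[3]=4 → slow++,fast++

slow=3, fast=4, prefix=[1, 2, 4]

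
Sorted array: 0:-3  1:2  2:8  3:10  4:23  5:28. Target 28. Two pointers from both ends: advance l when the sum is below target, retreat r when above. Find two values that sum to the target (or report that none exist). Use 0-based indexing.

no pair

[0,5] -3+28=25 <28 → l++
[1,5] 2+28=30 >28 → r--
[1,4] 2+23=25 <28 → l++
[2,4] 8+23=31 >28 → r--
[2,3] 8+10=18 <28 → l++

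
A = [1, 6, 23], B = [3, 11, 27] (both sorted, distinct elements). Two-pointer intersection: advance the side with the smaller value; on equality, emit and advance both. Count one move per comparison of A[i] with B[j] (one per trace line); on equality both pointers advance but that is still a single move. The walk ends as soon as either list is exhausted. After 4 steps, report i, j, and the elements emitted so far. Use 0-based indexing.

[i=0,j=0] 1<3 → i++
[i=1,j=0] 6>3 → j++
[i=1,j=1] 6<11 → i++
[i=2,j=1] 23>11 → j++

i=2, j=2, emitted=[]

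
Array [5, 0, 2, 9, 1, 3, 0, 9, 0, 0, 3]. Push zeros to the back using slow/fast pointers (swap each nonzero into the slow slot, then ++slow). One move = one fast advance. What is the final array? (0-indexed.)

[5, 2, 9, 1, 3, 9, 3, 0, 0, 0, 0]

(s=0,f=0) a[fast]=5≠0 swap→a[0]=5 → slow++,fast++
(s=1,f=1) a[fast]=0 → fast++
(s=1,f=2) a[fast]=2≠0 swap→a[1]=2 → slow++,fast++
(s=2,f=3) a[fast]=9≠0 swap→a[2]=9 → slow++,fast++
(s=3,f=4) a[fast]=1≠0 swap→a[3]=1 → slow++,fast++
(s=4,f=5) a[fast]=3≠0 swap→a[4]=3 → slow++,fast++
(s=5,f=6) a[fast]=0 → fast++
(s=5,f=7) a[fast]=9≠0 swap→a[5]=9 → slow++,fast++
(s=6,f=8) a[fast]=0 → fast++
(s=6,f=9) a[fast]=0 → fast++
(s=6,f=10) a[fast]=3≠0 swap→a[6]=3 → slow++,fast++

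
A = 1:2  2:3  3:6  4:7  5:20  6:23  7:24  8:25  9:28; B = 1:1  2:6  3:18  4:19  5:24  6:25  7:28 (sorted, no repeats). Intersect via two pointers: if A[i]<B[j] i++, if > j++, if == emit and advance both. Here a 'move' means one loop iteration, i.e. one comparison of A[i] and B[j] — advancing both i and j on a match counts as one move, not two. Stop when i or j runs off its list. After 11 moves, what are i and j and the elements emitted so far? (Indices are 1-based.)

i=1 j=1: 2>1, j++
i=1 j=2: 2<6, i++
i=2 j=2: 3<6, i++
i=3 j=2: 6==6 emit, i++,j++
i=4 j=3: 7<18, i++
i=5 j=3: 20>18, j++
i=5 j=4: 20>19, j++
i=5 j=5: 20<24, i++
i=6 j=5: 23<24, i++
i=7 j=5: 24==24 emit, i++,j++
i=8 j=6: 25==25 emit, i++,j++

i=9, j=7, emitted=[6, 24, 25]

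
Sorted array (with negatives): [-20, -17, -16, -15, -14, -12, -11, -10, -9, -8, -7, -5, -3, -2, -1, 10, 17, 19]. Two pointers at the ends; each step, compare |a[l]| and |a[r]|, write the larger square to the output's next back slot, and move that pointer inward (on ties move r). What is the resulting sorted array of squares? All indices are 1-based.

l=1 r=18: |-20|>|19| out[18]=400, l++
l=2 r=18: |-17|<=|19| out[17]=361, r--
l=2 r=17: |-17|<=|17| out[16]=289, r--
l=2 r=16: |-17|>|10| out[15]=289, l++
l=3 r=16: |-16|>|10| out[14]=256, l++
l=4 r=16: |-15|>|10| out[13]=225, l++
l=5 r=16: |-14|>|10| out[12]=196, l++
l=6 r=16: |-12|>|10| out[11]=144, l++
l=7 r=16: |-11|>|10| out[10]=121, l++
l=8 r=16: |-10|<=|10| out[9]=100, r--
l=8 r=15: |-10|>|-1| out[8]=100, l++
l=9 r=15: |-9|>|-1| out[7]=81, l++
l=10 r=15: |-8|>|-1| out[6]=64, l++
l=11 r=15: |-7|>|-1| out[5]=49, l++
l=12 r=15: |-5|>|-1| out[4]=25, l++
l=13 r=15: |-3|>|-1| out[3]=9, l++
l=14 r=15: |-2|>|-1| out[2]=4, l++
l=15 r=15: |-1|<=|-1| out[1]=1, r--

[1, 4, 9, 25, 49, 64, 81, 100, 100, 121, 144, 196, 225, 256, 289, 289, 361, 400]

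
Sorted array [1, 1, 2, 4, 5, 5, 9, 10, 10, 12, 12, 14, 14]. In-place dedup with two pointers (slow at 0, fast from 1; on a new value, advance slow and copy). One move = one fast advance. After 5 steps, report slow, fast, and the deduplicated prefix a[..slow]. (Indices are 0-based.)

slow=3, fast=6, prefix=[1, 2, 4, 5]

(s=0,f=1) a[fast]=1=a[slow] dup → fast++
(s=0,f=2) a[fast]=2≠a[slow]=1 write a[1]=2 → slow++,fast++
(s=1,f=3) a[fast]=4≠a[slow]=2 write a[2]=4 → slow++,fast++
(s=2,f=4) a[fast]=5≠a[slow]=4 write a[3]=5 → slow++,fast++
(s=3,f=5) a[fast]=5=a[slow] dup → fast++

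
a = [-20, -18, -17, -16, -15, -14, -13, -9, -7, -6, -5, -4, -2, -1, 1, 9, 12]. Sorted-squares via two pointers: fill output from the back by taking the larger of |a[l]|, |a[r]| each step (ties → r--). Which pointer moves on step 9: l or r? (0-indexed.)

r

[0,16] |-20|>|12| out[16]=400 → l++
[1,16] |-18|>|12| out[15]=324 → l++
[2,16] |-17|>|12| out[14]=289 → l++
[3,16] |-16|>|12| out[13]=256 → l++
[4,16] |-15|>|12| out[12]=225 → l++
[5,16] |-14|>|12| out[11]=196 → l++
[6,16] |-13|>|12| out[10]=169 → l++
[7,16] |-9|<=|12| out[9]=144 → r--
[7,15] |-9|<=|9| out[8]=81 → r--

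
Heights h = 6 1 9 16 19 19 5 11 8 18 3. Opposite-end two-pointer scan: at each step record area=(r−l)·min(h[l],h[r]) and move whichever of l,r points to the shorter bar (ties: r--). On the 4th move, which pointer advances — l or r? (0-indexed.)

[0,10] min(6,3)*10=30 best=30 * → r--
[0,9] min(6,18)*9=54 best=54 * → l++
[1,9] min(1,18)*8=8 best=54 → l++
[2,9] min(9,18)*7=63 best=63 * → l++

l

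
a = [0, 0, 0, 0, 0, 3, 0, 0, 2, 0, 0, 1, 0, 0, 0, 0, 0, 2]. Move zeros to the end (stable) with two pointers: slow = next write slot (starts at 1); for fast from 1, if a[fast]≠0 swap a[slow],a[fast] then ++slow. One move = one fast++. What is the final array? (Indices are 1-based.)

slow=1 fast=1: a[fast]=0, fast++
slow=1 fast=2: a[fast]=0, fast++
slow=1 fast=3: a[fast]=0, fast++
slow=1 fast=4: a[fast]=0, fast++
slow=1 fast=5: a[fast]=0, fast++
slow=1 fast=6: a[fast]=3≠0 swap→a[1]=3, slow++,fast++
slow=2 fast=7: a[fast]=0, fast++
slow=2 fast=8: a[fast]=0, fast++
slow=2 fast=9: a[fast]=2≠0 swap→a[2]=2, slow++,fast++
slow=3 fast=10: a[fast]=0, fast++
slow=3 fast=11: a[fast]=0, fast++
slow=3 fast=12: a[fast]=1≠0 swap→a[3]=1, slow++,fast++
slow=4 fast=13: a[fast]=0, fast++
slow=4 fast=14: a[fast]=0, fast++
slow=4 fast=15: a[fast]=0, fast++
slow=4 fast=16: a[fast]=0, fast++
slow=4 fast=17: a[fast]=0, fast++
slow=4 fast=18: a[fast]=2≠0 swap→a[4]=2, slow++,fast++

[3, 2, 1, 2, 0, 0, 0, 0, 0, 0, 0, 0, 0, 0, 0, 0, 0, 0]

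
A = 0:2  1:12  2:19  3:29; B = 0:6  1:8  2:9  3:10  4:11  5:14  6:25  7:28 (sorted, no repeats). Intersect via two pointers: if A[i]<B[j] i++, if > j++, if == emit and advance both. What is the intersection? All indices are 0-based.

intersection = []

[i=0,j=0] 2<6 → i++
[i=1,j=0] 12>6 → j++
[i=1,j=1] 12>8 → j++
[i=1,j=2] 12>9 → j++
[i=1,j=3] 12>10 → j++
[i=1,j=4] 12>11 → j++
[i=1,j=5] 12<14 → i++
[i=2,j=5] 19>14 → j++
[i=2,j=6] 19<25 → i++
[i=3,j=6] 29>25 → j++
[i=3,j=7] 29>28 → j++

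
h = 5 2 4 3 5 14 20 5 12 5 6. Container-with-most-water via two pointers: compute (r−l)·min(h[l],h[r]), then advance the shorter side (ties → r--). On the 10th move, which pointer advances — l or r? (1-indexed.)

[1,11] min(5,6)*10=50 best=50 * → l++
[2,11] min(2,6)*9=18 best=50 → l++
[3,11] min(4,6)*8=32 best=50 → l++
[4,11] min(3,6)*7=21 best=50 → l++
[5,11] min(5,6)*6=30 best=50 → l++
[6,11] min(14,6)*5=30 best=50 → r--
[6,10] min(14,5)*4=20 best=50 → r--
[6,9] min(14,12)*3=36 best=50 → r--
[6,8] min(14,5)*2=10 best=50 → r--
[6,7] min(14,20)*1=14 best=50 → l++

l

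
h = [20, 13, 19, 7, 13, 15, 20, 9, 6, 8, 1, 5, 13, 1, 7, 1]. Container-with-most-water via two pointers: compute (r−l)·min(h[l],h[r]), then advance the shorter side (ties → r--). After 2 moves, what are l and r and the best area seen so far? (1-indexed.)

l=1 r=16: min(20,1)*15=15 best=15 *, r--
l=1 r=15: min(20,7)*14=98 best=98 *, r--

l=1, r=14, best area=98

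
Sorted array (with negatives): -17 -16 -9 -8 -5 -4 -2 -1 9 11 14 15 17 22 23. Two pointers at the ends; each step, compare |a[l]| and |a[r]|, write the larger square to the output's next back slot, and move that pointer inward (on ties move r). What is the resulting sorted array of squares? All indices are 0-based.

[0,14] |-17|<=|23| out[14]=529 → r--
[0,13] |-17|<=|22| out[13]=484 → r--
[0,12] |-17|<=|17| out[12]=289 → r--
[0,11] |-17|>|15| out[11]=289 → l++
[1,11] |-16|>|15| out[10]=256 → l++
[2,11] |-9|<=|15| out[9]=225 → r--
[2,10] |-9|<=|14| out[8]=196 → r--
[2,9] |-9|<=|11| out[7]=121 → r--
[2,8] |-9|<=|9| out[6]=81 → r--
[2,7] |-9|>|-1| out[5]=81 → l++
[3,7] |-8|>|-1| out[4]=64 → l++
[4,7] |-5|>|-1| out[3]=25 → l++
[5,7] |-4|>|-1| out[2]=16 → l++
[6,7] |-2|>|-1| out[1]=4 → l++
[7,7] |-1|<=|-1| out[0]=1 → r--

[1, 4, 16, 25, 64, 81, 81, 121, 196, 225, 256, 289, 289, 484, 529]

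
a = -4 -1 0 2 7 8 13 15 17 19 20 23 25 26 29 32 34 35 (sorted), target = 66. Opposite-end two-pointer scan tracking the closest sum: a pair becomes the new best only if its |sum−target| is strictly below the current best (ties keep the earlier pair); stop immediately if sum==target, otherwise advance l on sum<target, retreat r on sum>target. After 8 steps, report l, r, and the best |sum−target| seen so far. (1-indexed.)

l=9, r=18, best |Δ|=16

l=1 r=18: -4+35=31 d=35 *, l++
l=2 r=18: -1+35=34 d=32 *, l++
l=3 r=18: 0+35=35 d=31 *, l++
l=4 r=18: 2+35=37 d=29 *, l++
l=5 r=18: 7+35=42 d=24 *, l++
l=6 r=18: 8+35=43 d=23 *, l++
l=7 r=18: 13+35=48 d=18 *, l++
l=8 r=18: 15+35=50 d=16 *, l++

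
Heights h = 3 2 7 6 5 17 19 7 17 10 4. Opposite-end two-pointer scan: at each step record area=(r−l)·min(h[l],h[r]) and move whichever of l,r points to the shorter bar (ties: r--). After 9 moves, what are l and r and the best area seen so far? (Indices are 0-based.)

l=0 r=10: min(3,4)*10=30 best=30 *, l++
l=1 r=10: min(2,4)*9=18 best=30, l++
l=2 r=10: min(7,4)*8=32 best=32 *, r--
l=2 r=9: min(7,10)*7=49 best=49 *, l++
l=3 r=9: min(6,10)*6=36 best=49, l++
l=4 r=9: min(5,10)*5=25 best=49, l++
l=5 r=9: min(17,10)*4=40 best=49, r--
l=5 r=8: min(17,17)*3=51 best=51 *, r--
l=5 r=7: min(17,7)*2=14 best=51, r--

l=5, r=6, best area=51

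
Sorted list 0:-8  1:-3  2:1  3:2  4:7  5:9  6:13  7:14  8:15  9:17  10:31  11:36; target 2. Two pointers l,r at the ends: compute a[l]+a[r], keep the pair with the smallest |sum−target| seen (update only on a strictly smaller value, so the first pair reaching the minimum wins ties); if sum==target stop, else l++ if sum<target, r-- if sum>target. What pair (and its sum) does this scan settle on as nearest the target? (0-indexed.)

[0,11] -8+36=28 d=26 * → r--
[0,10] -8+31=23 d=21 * → r--
[0,9] -8+17=9 d=7 * → r--
[0,8] -8+15=7 d=5 * → r--
[0,7] -8+14=6 d=4 * → r--
[0,6] -8+13=5 d=3 * → r--
[0,5] -8+9=1 d=1 * → l++
[1,5] -3+9=6 d=4 → r--
[1,4] -3+7=4 d=2 → r--
[1,3] -3+2=-1 d=3 → l++
[2,3] 1+2=3 d=1 → r--

pair (-8, 9) with sum 1 (|Δ|=1)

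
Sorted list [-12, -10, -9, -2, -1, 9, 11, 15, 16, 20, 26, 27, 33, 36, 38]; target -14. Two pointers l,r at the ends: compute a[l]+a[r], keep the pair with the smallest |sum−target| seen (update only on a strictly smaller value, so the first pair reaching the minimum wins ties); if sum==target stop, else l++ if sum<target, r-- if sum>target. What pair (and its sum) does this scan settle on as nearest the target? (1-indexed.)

[1,15] -12+38=26 d=40 * → r--
[1,14] -12+36=24 d=38 * → r--
[1,13] -12+33=21 d=35 * → r--
[1,12] -12+27=15 d=29 * → r--
[1,11] -12+26=14 d=28 * → r--
[1,10] -12+20=8 d=22 * → r--
[1,9] -12+16=4 d=18 * → r--
[1,8] -12+15=3 d=17 * → r--
[1,7] -12+11=-1 d=13 * → r--
[1,6] -12+9=-3 d=11 * → r--
[1,5] -12+-1=-13 d=1 * → r--
[1,4] -12+-2=-14 d=0 * → stop

pair (-12, -2) with sum -14 (|Δ|=0)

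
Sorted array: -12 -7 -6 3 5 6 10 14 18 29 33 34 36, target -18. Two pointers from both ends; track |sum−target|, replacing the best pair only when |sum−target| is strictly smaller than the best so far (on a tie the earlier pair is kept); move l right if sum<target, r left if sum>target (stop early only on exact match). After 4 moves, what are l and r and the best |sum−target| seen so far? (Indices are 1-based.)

l=1 r=13: -12+36=24 d=42 *, r--
l=1 r=12: -12+34=22 d=40 *, r--
l=1 r=11: -12+33=21 d=39 *, r--
l=1 r=10: -12+29=17 d=35 *, r--

l=1, r=9, best |Δ|=35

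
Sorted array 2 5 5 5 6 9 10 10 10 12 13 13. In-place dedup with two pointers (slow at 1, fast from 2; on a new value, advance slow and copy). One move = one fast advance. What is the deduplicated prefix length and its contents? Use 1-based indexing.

(s=1,f=2) a[fast]=5≠a[slow]=2 write a[2]=5 → slow++,fast++
(s=2,f=3) a[fast]=5=a[slow] dup → fast++
(s=2,f=4) a[fast]=5=a[slow] dup → fast++
(s=2,f=5) a[fast]=6≠a[slow]=5 write a[3]=6 → slow++,fast++
(s=3,f=6) a[fast]=9≠a[slow]=6 write a[4]=9 → slow++,fast++
(s=4,f=7) a[fast]=10≠a[slow]=9 write a[5]=10 → slow++,fast++
(s=5,f=8) a[fast]=10=a[slow] dup → fast++
(s=5,f=9) a[fast]=10=a[slow] dup → fast++
(s=5,f=10) a[fast]=12≠a[slow]=10 write a[6]=12 → slow++,fast++
(s=6,f=11) a[fast]=13≠a[slow]=12 write a[7]=13 → slow++,fast++
(s=7,f=12) a[fast]=13=a[slow] dup → fast++

length 7; prefix = [2, 5, 6, 9, 10, 12, 13]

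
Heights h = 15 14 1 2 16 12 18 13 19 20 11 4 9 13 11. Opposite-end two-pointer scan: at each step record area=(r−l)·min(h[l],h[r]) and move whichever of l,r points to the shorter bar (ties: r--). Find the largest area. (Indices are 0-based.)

l=0 r=14: min(15,11)*14=154 best=154 *, r--
l=0 r=13: min(15,13)*13=169 best=169 *, r--
l=0 r=12: min(15,9)*12=108 best=169, r--
l=0 r=11: min(15,4)*11=44 best=169, r--
l=0 r=10: min(15,11)*10=110 best=169, r--
l=0 r=9: min(15,20)*9=135 best=169, l++
l=1 r=9: min(14,20)*8=112 best=169, l++
l=2 r=9: min(1,20)*7=7 best=169, l++
l=3 r=9: min(2,20)*6=12 best=169, l++
l=4 r=9: min(16,20)*5=80 best=169, l++
l=5 r=9: min(12,20)*4=48 best=169, l++
l=6 r=9: min(18,20)*3=54 best=169, l++
l=7 r=9: min(13,20)*2=26 best=169, l++
l=8 r=9: min(19,20)*1=19 best=169, l++

max area = 169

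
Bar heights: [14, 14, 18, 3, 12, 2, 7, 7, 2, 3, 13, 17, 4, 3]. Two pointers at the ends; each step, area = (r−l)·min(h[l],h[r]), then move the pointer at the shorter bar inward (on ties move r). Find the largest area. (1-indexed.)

max area = 154

[1,14] min(14,3)*13=39 best=39 * → r--
[1,13] min(14,4)*12=48 best=48 * → r--
[1,12] min(14,17)*11=154 best=154 * → l++
[2,12] min(14,17)*10=140 best=154 → l++
[3,12] min(18,17)*9=153 best=154 → r--
[3,11] min(18,13)*8=104 best=154 → r--
[3,10] min(18,3)*7=21 best=154 → r--
[3,9] min(18,2)*6=12 best=154 → r--
[3,8] min(18,7)*5=35 best=154 → r--
[3,7] min(18,7)*4=28 best=154 → r--
[3,6] min(18,2)*3=6 best=154 → r--
[3,5] min(18,12)*2=24 best=154 → r--
[3,4] min(18,3)*1=3 best=154 → r--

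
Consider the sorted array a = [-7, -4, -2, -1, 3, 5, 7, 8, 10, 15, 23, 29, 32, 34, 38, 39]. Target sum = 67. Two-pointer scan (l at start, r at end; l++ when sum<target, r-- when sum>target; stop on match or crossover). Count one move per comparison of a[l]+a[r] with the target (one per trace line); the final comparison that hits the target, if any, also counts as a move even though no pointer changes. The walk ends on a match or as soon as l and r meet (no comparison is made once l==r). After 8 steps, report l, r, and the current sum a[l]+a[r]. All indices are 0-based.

[0,15] -7+39=32 <67 → l++
[1,15] -4+39=35 <67 → l++
[2,15] -2+39=37 <67 → l++
[3,15] -1+39=38 <67 → l++
[4,15] 3+39=42 <67 → l++
[5,15] 5+39=44 <67 → l++
[6,15] 7+39=46 <67 → l++
[7,15] 8+39=47 <67 → l++

l=8, r=15, sum=49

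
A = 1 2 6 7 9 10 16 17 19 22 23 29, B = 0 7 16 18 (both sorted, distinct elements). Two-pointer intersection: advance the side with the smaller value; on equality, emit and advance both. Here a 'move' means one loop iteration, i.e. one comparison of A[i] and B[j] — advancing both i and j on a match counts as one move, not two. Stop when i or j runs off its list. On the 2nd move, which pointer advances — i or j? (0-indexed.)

i=0 j=0: 1>0, j++
i=0 j=1: 1<7, i++

i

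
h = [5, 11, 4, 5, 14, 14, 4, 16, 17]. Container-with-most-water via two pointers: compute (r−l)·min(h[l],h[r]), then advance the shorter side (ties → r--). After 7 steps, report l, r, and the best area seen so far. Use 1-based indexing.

l=8, r=9, best area=77

l=1 r=9: min(5,17)*8=40 best=40 *, l++
l=2 r=9: min(11,17)*7=77 best=77 *, l++
l=3 r=9: min(4,17)*6=24 best=77, l++
l=4 r=9: min(5,17)*5=25 best=77, l++
l=5 r=9: min(14,17)*4=56 best=77, l++
l=6 r=9: min(14,17)*3=42 best=77, l++
l=7 r=9: min(4,17)*2=8 best=77, l++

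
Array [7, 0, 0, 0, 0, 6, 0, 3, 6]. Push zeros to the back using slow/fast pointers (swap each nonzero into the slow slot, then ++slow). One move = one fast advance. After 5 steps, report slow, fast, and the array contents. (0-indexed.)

(s=0,f=0) a[fast]=7≠0 swap→a[0]=7 → slow++,fast++
(s=1,f=1) a[fast]=0 → fast++
(s=1,f=2) a[fast]=0 → fast++
(s=1,f=3) a[fast]=0 → fast++
(s=1,f=4) a[fast]=0 → fast++

slow=1, fast=5, a=[7, 0, 0, 0, 0, 6, 0, 3, 6]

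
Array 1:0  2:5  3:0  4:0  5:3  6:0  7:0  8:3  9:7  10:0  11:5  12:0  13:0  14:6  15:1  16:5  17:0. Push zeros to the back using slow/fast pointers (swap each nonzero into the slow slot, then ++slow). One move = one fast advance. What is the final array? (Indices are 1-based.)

[5, 3, 3, 7, 5, 6, 1, 5, 0, 0, 0, 0, 0, 0, 0, 0, 0]

(s=1,f=1) a[fast]=0 → fast++
(s=1,f=2) a[fast]=5≠0 swap→a[1]=5 → slow++,fast++
(s=2,f=3) a[fast]=0 → fast++
(s=2,f=4) a[fast]=0 → fast++
(s=2,f=5) a[fast]=3≠0 swap→a[2]=3 → slow++,fast++
(s=3,f=6) a[fast]=0 → fast++
(s=3,f=7) a[fast]=0 → fast++
(s=3,f=8) a[fast]=3≠0 swap→a[3]=3 → slow++,fast++
(s=4,f=9) a[fast]=7≠0 swap→a[4]=7 → slow++,fast++
(s=5,f=10) a[fast]=0 → fast++
(s=5,f=11) a[fast]=5≠0 swap→a[5]=5 → slow++,fast++
(s=6,f=12) a[fast]=0 → fast++
(s=6,f=13) a[fast]=0 → fast++
(s=6,f=14) a[fast]=6≠0 swap→a[6]=6 → slow++,fast++
(s=7,f=15) a[fast]=1≠0 swap→a[7]=1 → slow++,fast++
(s=8,f=16) a[fast]=5≠0 swap→a[8]=5 → slow++,fast++
(s=9,f=17) a[fast]=0 → fast++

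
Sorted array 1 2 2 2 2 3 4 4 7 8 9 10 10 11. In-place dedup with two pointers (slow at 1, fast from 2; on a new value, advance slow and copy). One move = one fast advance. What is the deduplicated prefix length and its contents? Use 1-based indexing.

length 9; prefix = [1, 2, 3, 4, 7, 8, 9, 10, 11]

slow=1 fast=2: a[fast]=2≠a[slow]=1 write a[2]=2, slow++,fast++
slow=2 fast=3: a[fast]=2=a[slow] dup, fast++
slow=2 fast=4: a[fast]=2=a[slow] dup, fast++
slow=2 fast=5: a[fast]=2=a[slow] dup, fast++
slow=2 fast=6: a[fast]=3≠a[slow]=2 write a[3]=3, slow++,fast++
slow=3 fast=7: a[fast]=4≠a[slow]=3 write a[4]=4, slow++,fast++
slow=4 fast=8: a[fast]=4=a[slow] dup, fast++
slow=4 fast=9: a[fast]=7≠a[slow]=4 write a[5]=7, slow++,fast++
slow=5 fast=10: a[fast]=8≠a[slow]=7 write a[6]=8, slow++,fast++
slow=6 fast=11: a[fast]=9≠a[slow]=8 write a[7]=9, slow++,fast++
slow=7 fast=12: a[fast]=10≠a[slow]=9 write a[8]=10, slow++,fast++
slow=8 fast=13: a[fast]=10=a[slow] dup, fast++
slow=8 fast=14: a[fast]=11≠a[slow]=10 write a[9]=11, slow++,fast++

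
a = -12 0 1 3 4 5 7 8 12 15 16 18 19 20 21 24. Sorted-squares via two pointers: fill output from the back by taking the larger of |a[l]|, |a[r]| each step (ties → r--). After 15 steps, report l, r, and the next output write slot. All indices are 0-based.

l=1, r=1, next write slot=0

[0,15] |-12|<=|24| out[15]=576 → r--
[0,14] |-12|<=|21| out[14]=441 → r--
[0,13] |-12|<=|20| out[13]=400 → r--
[0,12] |-12|<=|19| out[12]=361 → r--
[0,11] |-12|<=|18| out[11]=324 → r--
[0,10] |-12|<=|16| out[10]=256 → r--
[0,9] |-12|<=|15| out[9]=225 → r--
[0,8] |-12|<=|12| out[8]=144 → r--
[0,7] |-12|>|8| out[7]=144 → l++
[1,7] |0|<=|8| out[6]=64 → r--
[1,6] |0|<=|7| out[5]=49 → r--
[1,5] |0|<=|5| out[4]=25 → r--
[1,4] |0|<=|4| out[3]=16 → r--
[1,3] |0|<=|3| out[2]=9 → r--
[1,2] |0|<=|1| out[1]=1 → r--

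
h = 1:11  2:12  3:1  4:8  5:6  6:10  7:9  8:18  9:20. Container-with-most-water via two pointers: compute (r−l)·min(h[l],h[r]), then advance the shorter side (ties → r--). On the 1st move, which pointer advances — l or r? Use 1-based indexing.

l

[1,9] min(11,20)*8=88 best=88 * → l++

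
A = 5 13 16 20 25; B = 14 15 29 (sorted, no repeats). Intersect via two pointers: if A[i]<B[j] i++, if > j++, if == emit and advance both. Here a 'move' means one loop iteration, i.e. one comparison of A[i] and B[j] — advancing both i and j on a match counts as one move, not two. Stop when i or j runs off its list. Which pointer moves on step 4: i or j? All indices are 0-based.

i=0 j=0: 5<14, i++
i=1 j=0: 13<14, i++
i=2 j=0: 16>14, j++
i=2 j=1: 16>15, j++

j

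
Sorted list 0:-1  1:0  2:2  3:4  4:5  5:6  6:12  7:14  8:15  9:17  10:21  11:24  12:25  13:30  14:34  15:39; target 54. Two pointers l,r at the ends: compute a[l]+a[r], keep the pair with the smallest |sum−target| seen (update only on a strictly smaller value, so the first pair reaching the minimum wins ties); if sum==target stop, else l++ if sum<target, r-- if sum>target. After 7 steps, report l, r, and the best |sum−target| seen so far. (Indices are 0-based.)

[0,15] -1+39=38 d=16 * → l++
[1,15] 0+39=39 d=15 * → l++
[2,15] 2+39=41 d=13 * → l++
[3,15] 4+39=43 d=11 * → l++
[4,15] 5+39=44 d=10 * → l++
[5,15] 6+39=45 d=9 * → l++
[6,15] 12+39=51 d=3 * → l++

l=7, r=15, best |Δ|=3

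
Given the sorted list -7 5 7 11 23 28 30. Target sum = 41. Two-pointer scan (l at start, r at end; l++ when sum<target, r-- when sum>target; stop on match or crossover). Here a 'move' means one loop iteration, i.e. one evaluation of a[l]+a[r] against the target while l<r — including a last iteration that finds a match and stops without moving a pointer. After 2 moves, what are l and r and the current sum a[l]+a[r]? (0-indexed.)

l=2, r=6, sum=37

l=0 r=6: -7+30=23 <41, l++
l=1 r=6: 5+30=35 <41, l++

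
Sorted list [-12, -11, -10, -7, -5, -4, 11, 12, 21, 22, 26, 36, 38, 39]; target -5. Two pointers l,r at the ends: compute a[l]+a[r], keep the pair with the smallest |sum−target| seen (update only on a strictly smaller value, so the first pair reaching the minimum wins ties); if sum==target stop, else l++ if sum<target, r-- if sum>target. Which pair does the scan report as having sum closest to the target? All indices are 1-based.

l=1 r=14: -12+39=27 d=32 *, r--
l=1 r=13: -12+38=26 d=31 *, r--
l=1 r=12: -12+36=24 d=29 *, r--
l=1 r=11: -12+26=14 d=19 *, r--
l=1 r=10: -12+22=10 d=15 *, r--
l=1 r=9: -12+21=9 d=14 *, r--
l=1 r=8: -12+12=0 d=5 *, r--
l=1 r=7: -12+11=-1 d=4 *, r--
l=1 r=6: -12+-4=-16 d=11, l++
l=2 r=6: -11+-4=-15 d=10, l++
l=3 r=6: -10+-4=-14 d=9, l++
l=4 r=6: -7+-4=-11 d=6, l++
l=5 r=6: -5+-4=-9 d=4, l++

pair (-12, 11) with sum -1 (|Δ|=4)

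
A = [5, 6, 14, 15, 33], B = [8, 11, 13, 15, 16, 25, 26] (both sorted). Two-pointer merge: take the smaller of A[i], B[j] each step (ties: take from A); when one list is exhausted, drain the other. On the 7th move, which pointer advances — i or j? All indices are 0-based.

i

[i=0,j=0] A[i]=5<=B[j]=8 take 5 → i++
[i=1,j=0] A[i]=6<=B[j]=8 take 6 → i++
[i=2,j=0] A[i]=14>B[j]=8 take 8 → j++
[i=2,j=1] A[i]=14>B[j]=11 take 11 → j++
[i=2,j=2] A[i]=14>B[j]=13 take 13 → j++
[i=2,j=3] A[i]=14<=B[j]=15 take 14 → i++
[i=3,j=3] A[i]=15<=B[j]=15 take 15 → i++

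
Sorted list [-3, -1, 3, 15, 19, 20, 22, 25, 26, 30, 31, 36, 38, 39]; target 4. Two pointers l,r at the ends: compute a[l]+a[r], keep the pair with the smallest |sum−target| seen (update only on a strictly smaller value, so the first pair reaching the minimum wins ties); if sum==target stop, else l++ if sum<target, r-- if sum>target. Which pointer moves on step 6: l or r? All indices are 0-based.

[0,13] -3+39=36 d=32 * → r--
[0,12] -3+38=35 d=31 * → r--
[0,11] -3+36=33 d=29 * → r--
[0,10] -3+31=28 d=24 * → r--
[0,9] -3+30=27 d=23 * → r--
[0,8] -3+26=23 d=19 * → r--

r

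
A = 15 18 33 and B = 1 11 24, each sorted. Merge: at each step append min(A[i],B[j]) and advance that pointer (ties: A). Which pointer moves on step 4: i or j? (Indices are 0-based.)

i=0 j=0: A[i]=15>B[j]=1 take 1, j++
i=0 j=1: A[i]=15>B[j]=11 take 11, j++
i=0 j=2: A[i]=15<=B[j]=24 take 15, i++
i=1 j=2: A[i]=18<=B[j]=24 take 18, i++

i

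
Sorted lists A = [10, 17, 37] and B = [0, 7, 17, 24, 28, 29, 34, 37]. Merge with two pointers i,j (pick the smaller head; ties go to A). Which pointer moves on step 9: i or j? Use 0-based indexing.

j

[i=0,j=0] A[i]=10>B[j]=0 take 0 → j++
[i=0,j=1] A[i]=10>B[j]=7 take 7 → j++
[i=0,j=2] A[i]=10<=B[j]=17 take 10 → i++
[i=1,j=2] A[i]=17<=B[j]=17 take 17 → i++
[i=2,j=2] A[i]=37>B[j]=17 take 17 → j++
[i=2,j=3] A[i]=37>B[j]=24 take 24 → j++
[i=2,j=4] A[i]=37>B[j]=28 take 28 → j++
[i=2,j=5] A[i]=37>B[j]=29 take 29 → j++
[i=2,j=6] A[i]=37>B[j]=34 take 34 → j++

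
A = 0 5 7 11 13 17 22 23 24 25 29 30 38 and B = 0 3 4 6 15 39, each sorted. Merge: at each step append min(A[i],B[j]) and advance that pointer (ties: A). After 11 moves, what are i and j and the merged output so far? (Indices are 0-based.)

i=6, j=5, merged so far=[0, 0, 3, 4, 5, 6, 7, 11, 13, 15, 17]

i=0 j=0: A[i]=0<=B[j]=0 take 0, i++
i=1 j=0: A[i]=5>B[j]=0 take 0, j++
i=1 j=1: A[i]=5>B[j]=3 take 3, j++
i=1 j=2: A[i]=5>B[j]=4 take 4, j++
i=1 j=3: A[i]=5<=B[j]=6 take 5, i++
i=2 j=3: A[i]=7>B[j]=6 take 6, j++
i=2 j=4: A[i]=7<=B[j]=15 take 7, i++
i=3 j=4: A[i]=11<=B[j]=15 take 11, i++
i=4 j=4: A[i]=13<=B[j]=15 take 13, i++
i=5 j=4: A[i]=17>B[j]=15 take 15, j++
i=5 j=5: A[i]=17<=B[j]=39 take 17, i++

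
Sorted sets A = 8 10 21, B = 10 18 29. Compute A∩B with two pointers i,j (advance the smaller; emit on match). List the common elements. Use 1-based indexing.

i=1 j=1: 8<10, i++
i=2 j=1: 10==10 emit, i++,j++
i=3 j=2: 21>18, j++
i=3 j=3: 21<29, i++

intersection = [10]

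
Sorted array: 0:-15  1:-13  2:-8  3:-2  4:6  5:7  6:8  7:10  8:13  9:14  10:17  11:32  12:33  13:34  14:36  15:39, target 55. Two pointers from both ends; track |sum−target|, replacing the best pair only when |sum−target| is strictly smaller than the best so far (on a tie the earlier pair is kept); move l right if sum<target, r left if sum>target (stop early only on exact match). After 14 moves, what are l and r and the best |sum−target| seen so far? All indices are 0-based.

[0,15] -15+39=24 d=31 * → l++
[1,15] -13+39=26 d=29 * → l++
[2,15] -8+39=31 d=24 * → l++
[3,15] -2+39=37 d=18 * → l++
[4,15] 6+39=45 d=10 * → l++
[5,15] 7+39=46 d=9 * → l++
[6,15] 8+39=47 d=8 * → l++
[7,15] 10+39=49 d=6 * → l++
[8,15] 13+39=52 d=3 * → l++
[9,15] 14+39=53 d=2 * → l++
[10,15] 17+39=56 d=1 * → r--
[10,14] 17+36=53 d=2 → l++
[11,14] 32+36=68 d=13 → r--
[11,13] 32+34=66 d=11 → r--

l=11, r=12, best |Δ|=1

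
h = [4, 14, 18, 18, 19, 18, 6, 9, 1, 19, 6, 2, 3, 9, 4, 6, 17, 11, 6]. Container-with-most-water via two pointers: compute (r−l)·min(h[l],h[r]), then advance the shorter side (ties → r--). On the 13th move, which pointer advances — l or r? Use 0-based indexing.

[0,18] min(4,6)*18=72 best=72 * → l++
[1,18] min(14,6)*17=102 best=102 * → r--
[1,17] min(14,11)*16=176 best=176 * → r--
[1,16] min(14,17)*15=210 best=210 * → l++
[2,16] min(18,17)*14=238 best=238 * → r--
[2,15] min(18,6)*13=78 best=238 → r--
[2,14] min(18,4)*12=48 best=238 → r--
[2,13] min(18,9)*11=99 best=238 → r--
[2,12] min(18,3)*10=30 best=238 → r--
[2,11] min(18,2)*9=18 best=238 → r--
[2,10] min(18,6)*8=48 best=238 → r--
[2,9] min(18,19)*7=126 best=238 → l++
[3,9] min(18,19)*6=108 best=238 → l++

l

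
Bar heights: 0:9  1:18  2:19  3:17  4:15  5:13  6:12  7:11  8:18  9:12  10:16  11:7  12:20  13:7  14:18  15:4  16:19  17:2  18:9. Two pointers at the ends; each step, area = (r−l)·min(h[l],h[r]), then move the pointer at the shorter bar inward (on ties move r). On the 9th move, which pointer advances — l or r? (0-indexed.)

l

l=0 r=18: min(9,9)*18=162 best=162 *, r--
l=0 r=17: min(9,2)*17=34 best=162, r--
l=0 r=16: min(9,19)*16=144 best=162, l++
l=1 r=16: min(18,19)*15=270 best=270 *, l++
l=2 r=16: min(19,19)*14=266 best=270, r--
l=2 r=15: min(19,4)*13=52 best=270, r--
l=2 r=14: min(19,18)*12=216 best=270, r--
l=2 r=13: min(19,7)*11=77 best=270, r--
l=2 r=12: min(19,20)*10=190 best=270, l++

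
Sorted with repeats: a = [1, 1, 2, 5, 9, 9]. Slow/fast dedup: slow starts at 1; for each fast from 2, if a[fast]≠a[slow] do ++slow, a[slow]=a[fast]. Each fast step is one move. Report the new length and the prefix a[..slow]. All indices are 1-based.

(s=1,f=2) a[fast]=1=a[slow] dup → fast++
(s=1,f=3) a[fast]=2≠a[slow]=1 write a[2]=2 → slow++,fast++
(s=2,f=4) a[fast]=5≠a[slow]=2 write a[3]=5 → slow++,fast++
(s=3,f=5) a[fast]=9≠a[slow]=5 write a[4]=9 → slow++,fast++
(s=4,f=6) a[fast]=9=a[slow] dup → fast++

length 4; prefix = [1, 2, 5, 9]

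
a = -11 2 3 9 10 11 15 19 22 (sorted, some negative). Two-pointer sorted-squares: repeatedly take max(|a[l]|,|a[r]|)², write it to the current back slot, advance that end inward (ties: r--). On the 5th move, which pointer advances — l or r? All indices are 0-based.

l=0 r=8: |-11|<=|22| out[8]=484, r--
l=0 r=7: |-11|<=|19| out[7]=361, r--
l=0 r=6: |-11|<=|15| out[6]=225, r--
l=0 r=5: |-11|<=|11| out[5]=121, r--
l=0 r=4: |-11|>|10| out[4]=121, l++

l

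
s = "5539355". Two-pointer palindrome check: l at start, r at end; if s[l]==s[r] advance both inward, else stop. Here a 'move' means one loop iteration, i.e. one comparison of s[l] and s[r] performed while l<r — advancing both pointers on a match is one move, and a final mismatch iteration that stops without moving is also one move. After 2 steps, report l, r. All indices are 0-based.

l=0 r=6: '5'=='5', l++,r--
l=1 r=5: '5'=='5', l++,r--

l=2, r=4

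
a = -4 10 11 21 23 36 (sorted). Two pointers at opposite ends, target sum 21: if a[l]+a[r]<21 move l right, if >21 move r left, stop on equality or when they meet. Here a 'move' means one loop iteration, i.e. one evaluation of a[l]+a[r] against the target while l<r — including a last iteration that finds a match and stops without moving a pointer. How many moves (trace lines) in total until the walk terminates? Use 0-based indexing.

[0,5] -4+36=32 >21 → r--
[0,4] -4+23=19 <21 → l++
[1,4] 10+23=33 >21 → r--
[1,3] 10+21=31 >21 → r--
[1,2] 10+11=21 → found

5 moves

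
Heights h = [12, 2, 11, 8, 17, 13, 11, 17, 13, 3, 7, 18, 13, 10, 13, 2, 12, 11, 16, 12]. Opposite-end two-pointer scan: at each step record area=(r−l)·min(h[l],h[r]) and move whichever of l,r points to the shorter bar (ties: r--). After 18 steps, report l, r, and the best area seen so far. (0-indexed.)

l=10, r=11, best area=228

[0,19] min(12,12)*19=228 best=228 * → r--
[0,18] min(12,16)*18=216 best=228 → l++
[1,18] min(2,16)*17=34 best=228 → l++
[2,18] min(11,16)*16=176 best=228 → l++
[3,18] min(8,16)*15=120 best=228 → l++
[4,18] min(17,16)*14=224 best=228 → r--
[4,17] min(17,11)*13=143 best=228 → r--
[4,16] min(17,12)*12=144 best=228 → r--
[4,15] min(17,2)*11=22 best=228 → r--
[4,14] min(17,13)*10=130 best=228 → r--
[4,13] min(17,10)*9=90 best=228 → r--
[4,12] min(17,13)*8=104 best=228 → r--
[4,11] min(17,18)*7=119 best=228 → l++
[5,11] min(13,18)*6=78 best=228 → l++
[6,11] min(11,18)*5=55 best=228 → l++
[7,11] min(17,18)*4=68 best=228 → l++
[8,11] min(13,18)*3=39 best=228 → l++
[9,11] min(3,18)*2=6 best=228 → l++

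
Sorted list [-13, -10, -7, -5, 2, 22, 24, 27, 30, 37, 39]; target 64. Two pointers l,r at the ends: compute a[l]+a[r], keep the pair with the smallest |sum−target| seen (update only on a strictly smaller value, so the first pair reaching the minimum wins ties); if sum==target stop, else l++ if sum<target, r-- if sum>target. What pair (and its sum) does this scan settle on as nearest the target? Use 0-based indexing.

[0,10] -13+39=26 d=38 * → l++
[1,10] -10+39=29 d=35 * → l++
[2,10] -7+39=32 d=32 * → l++
[3,10] -5+39=34 d=30 * → l++
[4,10] 2+39=41 d=23 * → l++
[5,10] 22+39=61 d=3 * → l++
[6,10] 24+39=63 d=1 * → l++
[7,10] 27+39=66 d=2 → r--
[7,9] 27+37=64 d=0 * → stop

pair (27, 37) with sum 64 (|Δ|=0)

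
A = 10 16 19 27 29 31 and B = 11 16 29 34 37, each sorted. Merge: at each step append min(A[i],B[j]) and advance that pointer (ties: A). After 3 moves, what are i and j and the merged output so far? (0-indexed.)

i=0 j=0: A[i]=10<=B[j]=11 take 10, i++
i=1 j=0: A[i]=16>B[j]=11 take 11, j++
i=1 j=1: A[i]=16<=B[j]=16 take 16, i++

i=2, j=1, merged so far=[10, 11, 16]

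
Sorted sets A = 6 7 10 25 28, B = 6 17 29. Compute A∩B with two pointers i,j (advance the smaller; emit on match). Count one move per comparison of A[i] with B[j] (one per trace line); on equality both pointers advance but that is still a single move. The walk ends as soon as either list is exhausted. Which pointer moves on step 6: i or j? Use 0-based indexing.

i

[i=0,j=0] 6==6 emit → i++,j++
[i=1,j=1] 7<17 → i++
[i=2,j=1] 10<17 → i++
[i=3,j=1] 25>17 → j++
[i=3,j=2] 25<29 → i++
[i=4,j=2] 28<29 → i++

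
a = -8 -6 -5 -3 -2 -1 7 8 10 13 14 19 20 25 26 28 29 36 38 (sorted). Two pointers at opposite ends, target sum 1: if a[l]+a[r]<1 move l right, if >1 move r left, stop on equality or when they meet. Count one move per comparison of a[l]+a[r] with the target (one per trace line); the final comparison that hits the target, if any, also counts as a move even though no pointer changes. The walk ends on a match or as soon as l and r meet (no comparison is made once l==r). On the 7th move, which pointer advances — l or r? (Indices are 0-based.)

l=0 r=18: -8+38=30 >1, r--
l=0 r=17: -8+36=28 >1, r--
l=0 r=16: -8+29=21 >1, r--
l=0 r=15: -8+28=20 >1, r--
l=0 r=14: -8+26=18 >1, r--
l=0 r=13: -8+25=17 >1, r--
l=0 r=12: -8+20=12 >1, r--

r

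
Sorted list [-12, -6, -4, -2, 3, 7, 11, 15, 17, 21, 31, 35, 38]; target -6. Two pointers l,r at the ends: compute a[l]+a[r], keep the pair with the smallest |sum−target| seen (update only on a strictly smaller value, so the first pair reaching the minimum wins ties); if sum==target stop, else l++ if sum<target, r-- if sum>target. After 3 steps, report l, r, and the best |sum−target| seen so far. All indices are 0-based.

l=0, r=9, best |Δ|=25

[0,12] -12+38=26 d=32 * → r--
[0,11] -12+35=23 d=29 * → r--
[0,10] -12+31=19 d=25 * → r--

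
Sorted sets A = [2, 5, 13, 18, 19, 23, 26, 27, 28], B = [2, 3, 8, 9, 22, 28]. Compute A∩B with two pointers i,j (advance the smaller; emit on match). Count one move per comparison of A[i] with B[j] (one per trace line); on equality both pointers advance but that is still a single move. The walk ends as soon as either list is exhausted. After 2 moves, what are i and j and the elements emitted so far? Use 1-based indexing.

i=1 j=1: 2==2 emit, i++,j++
i=2 j=2: 5>3, j++

i=2, j=3, emitted=[2]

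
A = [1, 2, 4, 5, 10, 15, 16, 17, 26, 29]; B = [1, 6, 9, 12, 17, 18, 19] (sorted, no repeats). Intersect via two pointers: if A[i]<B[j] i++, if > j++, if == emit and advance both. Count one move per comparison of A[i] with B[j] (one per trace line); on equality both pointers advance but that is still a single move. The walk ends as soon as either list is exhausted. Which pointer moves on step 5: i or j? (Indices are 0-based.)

i=0 j=0: 1==1 emit, i++,j++
i=1 j=1: 2<6, i++
i=2 j=1: 4<6, i++
i=3 j=1: 5<6, i++
i=4 j=1: 10>6, j++

j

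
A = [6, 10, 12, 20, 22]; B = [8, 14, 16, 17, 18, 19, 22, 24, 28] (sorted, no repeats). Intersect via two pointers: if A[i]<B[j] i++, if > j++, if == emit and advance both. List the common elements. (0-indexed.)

i=0 j=0: 6<8, i++
i=1 j=0: 10>8, j++
i=1 j=1: 10<14, i++
i=2 j=1: 12<14, i++
i=3 j=1: 20>14, j++
i=3 j=2: 20>16, j++
i=3 j=3: 20>17, j++
i=3 j=4: 20>18, j++
i=3 j=5: 20>19, j++
i=3 j=6: 20<22, i++
i=4 j=6: 22==22 emit, i++,j++

intersection = [22]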